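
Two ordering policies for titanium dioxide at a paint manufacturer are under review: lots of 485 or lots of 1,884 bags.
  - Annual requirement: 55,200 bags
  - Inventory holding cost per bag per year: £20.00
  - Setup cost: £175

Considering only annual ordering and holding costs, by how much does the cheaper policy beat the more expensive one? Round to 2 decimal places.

£800.14

For each Q, cost = (D/Q)·S + (Q/2)·H.
TC(485) = (55,200/485)×175 + (485/2)×20 = £24,767.53
TC(1,884) = (55,200/1,884)×175 + (1,884/2)×20 = £23,967.39
|ΔTC| = |£24,767.53 − £23,967.39| = £800.14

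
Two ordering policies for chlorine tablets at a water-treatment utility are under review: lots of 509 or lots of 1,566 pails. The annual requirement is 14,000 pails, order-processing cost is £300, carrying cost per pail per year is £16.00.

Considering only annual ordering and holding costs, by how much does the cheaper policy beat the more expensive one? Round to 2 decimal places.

TC(Q) = (D/Q)S + (Q/2)H
TC(509) = (14,000/509)×300 + (509/2)×16 = £12,323.47
TC(1,566) = (14,000/1,566)×300 + (1,566/2)×16 = £15,209.99
Cheaper: Q = 509.  Difference = £2,886.52

£2,886.52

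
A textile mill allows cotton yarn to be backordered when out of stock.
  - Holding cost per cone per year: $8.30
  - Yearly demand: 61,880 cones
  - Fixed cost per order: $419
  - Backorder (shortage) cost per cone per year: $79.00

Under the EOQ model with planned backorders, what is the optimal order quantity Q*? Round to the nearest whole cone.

Basic EOQ = √(2·61,880·419/8.3) = 2,499.529
Backorder adjustment √((H+b)/b) = √((8.3+79)/79) = 1.0512
Q* = 2,499.529 × 1.0512 ≈ 2,627.55

2,628 cones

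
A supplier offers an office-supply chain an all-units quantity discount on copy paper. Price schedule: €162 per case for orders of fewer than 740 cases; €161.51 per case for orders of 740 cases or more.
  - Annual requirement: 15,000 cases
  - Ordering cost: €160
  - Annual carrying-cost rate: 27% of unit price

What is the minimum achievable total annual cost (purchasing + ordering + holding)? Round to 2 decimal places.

H₁ = 27%×€162 = €43.7400;  H₂ = 27%×€161.51 = €43.6077
EOQ₁ = √(2×15,000×160/43.7400) = 331.27  (< 740, feasible at tier 1)
EOQ₂ = √(2×15,000×160/43.6077) = 331.77  (< 740 → use Q = 740 at tier-2 price)
TC(tier 1 (EOQ₁), Q≈331.3) = €2,444,489.72
TC(tier 2, Q≈740.0) = €2,442,028.09
Minimum at tier 2: €2,442,028.09

€2,442,028.09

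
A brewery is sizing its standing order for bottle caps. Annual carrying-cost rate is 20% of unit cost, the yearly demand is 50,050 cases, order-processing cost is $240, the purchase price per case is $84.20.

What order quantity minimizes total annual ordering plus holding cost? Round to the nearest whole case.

H = i·C = 0.2 × $84.2 = $16.8400 per case-year
Optimal lot size Q* = (2 × 50,050 × $240 / $16.84)^½ ≈ 1,194.41

1,194 cases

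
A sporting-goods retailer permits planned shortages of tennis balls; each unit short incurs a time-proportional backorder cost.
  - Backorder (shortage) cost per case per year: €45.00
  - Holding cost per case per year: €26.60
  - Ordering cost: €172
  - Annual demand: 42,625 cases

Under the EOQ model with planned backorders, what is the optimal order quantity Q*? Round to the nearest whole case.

Basic EOQ = √(2·42,625·172/26.6) = 742.456
Backorder adjustment √((H+b)/b) = √((26.6+45)/45) = 1.2614
Q* = 742.456 × 1.2614 ≈ 936.53

937 cases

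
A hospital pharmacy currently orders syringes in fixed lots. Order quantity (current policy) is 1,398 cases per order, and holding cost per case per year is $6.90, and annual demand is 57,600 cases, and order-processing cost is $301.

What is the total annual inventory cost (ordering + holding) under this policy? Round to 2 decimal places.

$17,224.82

Orders/yr = 57,600/1,398 = 41.202; ordering cost = 41.202 × $301 = $12,401.72
Average inventory = 1,398/2 = 699; holding cost = 699 × $6.9 = $4,823.10
Total = $12,401.72 + $4,823.10 = $17,224.82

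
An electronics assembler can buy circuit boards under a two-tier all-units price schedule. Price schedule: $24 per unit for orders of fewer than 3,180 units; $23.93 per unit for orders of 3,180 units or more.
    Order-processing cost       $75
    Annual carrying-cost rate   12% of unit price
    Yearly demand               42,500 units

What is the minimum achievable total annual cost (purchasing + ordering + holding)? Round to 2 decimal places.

H₁ = 12%×$24 = $2.8800;  H₂ = 12%×$23.93 = $2.8716
EOQ₁ = √(2×42,500×75/2.8800) = 1,487.80  (< 3,180, feasible at tier 1)
EOQ₂ = √(2×42,500×75/2.8716) = 1,489.97  (< 3,180 → use Q = 3,180 at tier-2 price)
TC(tier 1 (EOQ₁), Q≈1,487.8) = $1,024,284.86
TC(tier 2, Q≈3,180.0) = $1,022,593.20
Minimum at tier 2: $1,022,593.20

$1,022,593.20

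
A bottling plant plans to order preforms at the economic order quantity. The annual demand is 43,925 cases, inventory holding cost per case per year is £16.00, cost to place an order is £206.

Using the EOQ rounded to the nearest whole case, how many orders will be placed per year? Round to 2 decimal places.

41.28 orders per year

EOQ = √(2DS/H) = √(2 × 43,925 × 206 / 16)
    = √(1,131,068.75) ≈ 1,063.52 → Q = 1,064
N = D/Q = 43,925/1,064 ≈ 41.283 orders/yr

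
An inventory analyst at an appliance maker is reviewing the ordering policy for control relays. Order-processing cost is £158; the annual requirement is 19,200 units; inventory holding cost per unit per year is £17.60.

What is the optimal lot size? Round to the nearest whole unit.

587 units

Q* = √(2·D·S / H) = √(2·19,200·158 / 17.6) = √344,727.3 ≈ 587.13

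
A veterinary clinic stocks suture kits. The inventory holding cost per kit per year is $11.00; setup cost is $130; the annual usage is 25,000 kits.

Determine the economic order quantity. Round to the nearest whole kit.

EOQ = √(2DS/H) = √(2 × 25,000 × 130 / 11)
    = √(590,909.09) ≈ 768.71

769 kits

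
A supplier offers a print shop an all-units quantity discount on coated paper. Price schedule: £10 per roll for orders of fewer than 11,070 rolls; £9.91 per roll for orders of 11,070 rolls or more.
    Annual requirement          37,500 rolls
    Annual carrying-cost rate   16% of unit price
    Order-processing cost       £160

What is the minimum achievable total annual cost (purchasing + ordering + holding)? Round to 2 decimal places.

H₁ = 16%×£10 = £1.6000;  H₂ = 16%×£9.91 = £1.5856
EOQ₁ = √(2×37,500×160/1.6000) = 2,738.61  (< 11,070, feasible at tier 1)
EOQ₂ = √(2×37,500×160/1.5856) = 2,751.02  (< 11,070 → use Q = 11,070 at tier-2 price)
TC(tier 1 (EOQ₁), Q≈2,738.6) = £379,381.78
TC(tier 2, Q≈11,070.0) = £380,943.30
Minimum at tier 1 (EOQ₁): £379,381.78

£379,381.78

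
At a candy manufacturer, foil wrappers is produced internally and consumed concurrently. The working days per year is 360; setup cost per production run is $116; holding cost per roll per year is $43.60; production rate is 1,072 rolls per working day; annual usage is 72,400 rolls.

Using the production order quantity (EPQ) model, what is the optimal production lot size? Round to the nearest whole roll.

689 rolls

d = 72,400/360 = 201.1111 rolls/day;  effective holding cost H(1 − d/p) = 43.6·(1 − 201.1111/1072) = 35.42048
Q* = √(2DS / H_eff) = √(2·72,400·116 / 35.42048) ≈ 688.63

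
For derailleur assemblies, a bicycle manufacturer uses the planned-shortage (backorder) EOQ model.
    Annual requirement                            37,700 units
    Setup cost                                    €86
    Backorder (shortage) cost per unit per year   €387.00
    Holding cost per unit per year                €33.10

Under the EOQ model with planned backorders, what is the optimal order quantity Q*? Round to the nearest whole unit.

Basic EOQ = √(2·37,700·86/33.1) = 442.610
Backorder adjustment √((H+b)/b) = √((33.1+387)/387) = 1.0419
Q* = 442.610 × 1.0419 ≈ 461.15

461 units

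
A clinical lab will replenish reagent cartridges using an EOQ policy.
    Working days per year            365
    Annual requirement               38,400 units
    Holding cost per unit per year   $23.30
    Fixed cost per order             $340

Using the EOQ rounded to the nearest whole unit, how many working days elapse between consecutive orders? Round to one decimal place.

Q* = √(2·D·S / H) = √(2·38,400·340 / 23.3) = √1,120,686.7 ≈ 1,058.62 → Q = 1,059 units
Cycle time = (working days × Q)/D = (365 × 1,059) / 38,400 = 10.066 days

10.1 days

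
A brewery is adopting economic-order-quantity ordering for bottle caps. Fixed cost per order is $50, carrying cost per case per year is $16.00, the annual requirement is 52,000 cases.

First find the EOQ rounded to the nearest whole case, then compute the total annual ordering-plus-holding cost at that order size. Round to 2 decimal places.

$9,121.40

EOQ = √(2DS/H) = √(2 × 52,000 × 50 / 16)
    = √(325,000.00) ≈ 570.09 → Q = 570 cases
Orders/yr = 52,000/570 = 91.228; ordering cost = 91.228 × $50 = $4,561.40
Average inventory = 570/2 = 285; holding cost = 285 × $16 = $4,560.00
Total = $4,561.40 + $4,560.00 = $9,121.40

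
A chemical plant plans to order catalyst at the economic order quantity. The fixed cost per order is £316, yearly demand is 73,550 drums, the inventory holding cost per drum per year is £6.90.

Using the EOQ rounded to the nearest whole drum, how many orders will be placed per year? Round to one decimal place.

28.3 orders per year

2DS/H = 2·73,550·316/6.9 = 6,736,753.62
EOQ = √6,736,753.62 ≈ 2,595.53 → Q = 2,596
Orders per year = D/Q = 73,550 / 2,596 = 28.332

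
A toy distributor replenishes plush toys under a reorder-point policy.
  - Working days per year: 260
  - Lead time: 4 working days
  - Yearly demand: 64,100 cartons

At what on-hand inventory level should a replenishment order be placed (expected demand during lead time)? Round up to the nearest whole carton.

987 cartons

Daily demand d = 64,100 / 260 = 246.538 cartons/day
Demand during lead time = 246.538 × 4 = 986.15
Reorder point = 986.15 → round up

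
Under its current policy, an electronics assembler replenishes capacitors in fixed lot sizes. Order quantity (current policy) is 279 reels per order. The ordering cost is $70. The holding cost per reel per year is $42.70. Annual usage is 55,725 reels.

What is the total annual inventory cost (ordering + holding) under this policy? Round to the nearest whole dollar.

Ordering: D/Q × S = 55,725/279 × $70 = $13,981.18
Holding:  Q/2 × H = 279/2 × $42.7 = $5,956.65
Total = $13,981.18 + $5,956.65 = $19,937.83

$19,938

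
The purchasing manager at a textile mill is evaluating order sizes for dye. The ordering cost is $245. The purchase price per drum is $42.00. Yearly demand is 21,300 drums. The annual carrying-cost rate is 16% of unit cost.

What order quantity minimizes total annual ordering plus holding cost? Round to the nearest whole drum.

1,246 drums

H = i·C = 0.16 × $42 = $6.7200 per drum-year
2DS/H = 2·21,300·245/6.72 = 1,553,125.00
EOQ = √1,553,125.00 ≈ 1,246.24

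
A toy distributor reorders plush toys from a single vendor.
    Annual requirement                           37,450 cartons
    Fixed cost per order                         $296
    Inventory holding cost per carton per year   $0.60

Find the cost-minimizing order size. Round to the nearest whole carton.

Optimal lot size Q* = (2 × 37,450 × $296 / $0.6)^½ ≈ 6,078.71

6,079 cartons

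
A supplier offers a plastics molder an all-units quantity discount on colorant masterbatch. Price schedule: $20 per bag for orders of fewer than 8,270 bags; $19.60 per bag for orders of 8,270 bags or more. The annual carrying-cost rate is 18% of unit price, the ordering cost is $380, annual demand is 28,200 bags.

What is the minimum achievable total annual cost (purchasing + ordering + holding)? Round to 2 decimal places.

$568,604.05

H₁ = 18%×$20 = $3.6000;  H₂ = 18%×$19.60 = $3.5280
EOQ₁ = √(2×28,200×380/3.6000) = 2,439.95  (< 8,270, feasible at tier 1)
EOQ₂ = √(2×28,200×380/3.5280) = 2,464.72  (< 8,270 → use Q = 8,270 at tier-2 price)
TC(tier 1 (EOQ₁), Q≈2,439.9) = $572,783.80
TC(tier 2, Q≈8,270.0) = $568,604.05
Minimum at tier 2: $568,604.05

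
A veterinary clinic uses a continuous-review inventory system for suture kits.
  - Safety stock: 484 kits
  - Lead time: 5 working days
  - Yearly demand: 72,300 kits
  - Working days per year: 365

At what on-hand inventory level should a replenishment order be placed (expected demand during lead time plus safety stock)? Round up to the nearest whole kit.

Daily demand d = 72,300 / 365 = 198.082 kits/day
Demand during lead time = 198.082 × 5 = 990.41
Reorder point = 990.41 + 484 = 1,474.41 → round up

1,475 kits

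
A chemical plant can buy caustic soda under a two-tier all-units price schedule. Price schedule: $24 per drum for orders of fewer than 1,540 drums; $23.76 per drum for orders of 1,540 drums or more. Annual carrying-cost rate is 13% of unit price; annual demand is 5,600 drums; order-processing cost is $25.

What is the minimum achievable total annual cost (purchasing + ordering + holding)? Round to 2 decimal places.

H₁ = 13%×$24 = $3.1200;  H₂ = 13%×$23.76 = $3.0888
EOQ₁ = √(2×5,600×25/3.1200) = 299.57  (< 1,540, feasible at tier 1)
EOQ₂ = √(2×5,600×25/3.0888) = 301.08  (< 1,540 → use Q = 1,540 at tier-2 price)
TC(tier 1 (EOQ₁), Q≈299.6) = $135,334.67
TC(tier 2, Q≈1,540.0) = $135,525.29
Minimum at tier 1 (EOQ₁): $135,334.67

$135,334.67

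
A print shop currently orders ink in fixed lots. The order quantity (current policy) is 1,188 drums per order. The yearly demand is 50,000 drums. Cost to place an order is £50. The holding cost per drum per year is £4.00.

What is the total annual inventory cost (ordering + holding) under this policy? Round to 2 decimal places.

£4,480.38

Orders/yr = 50,000/1,188 = 42.088; ordering cost = 42.088 × £50 = £2,104.38
Average inventory = 1,188/2 = 594; holding cost = 594 × £4 = £2,376.00
Total = £2,104.38 + £2,376.00 = £4,480.38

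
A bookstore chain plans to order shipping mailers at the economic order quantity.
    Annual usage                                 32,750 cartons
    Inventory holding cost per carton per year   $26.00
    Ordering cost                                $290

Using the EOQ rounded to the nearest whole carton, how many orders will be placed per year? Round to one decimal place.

Optimal lot size Q* = (2 × 32,750 × $290 / $26)^½ ≈ 854.74 → Q = 855
N = D/Q = 32,750/855 ≈ 38.304 orders/yr

38.3 orders per year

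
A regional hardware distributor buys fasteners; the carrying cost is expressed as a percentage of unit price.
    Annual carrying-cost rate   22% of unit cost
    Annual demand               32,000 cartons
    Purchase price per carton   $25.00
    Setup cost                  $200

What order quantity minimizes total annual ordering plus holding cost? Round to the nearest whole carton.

1,526 cartons

Carrying cost H = $25 × 22% = $5.5000/carton/yr
Q* = √(2·D·S / H) = √(2·32,000·200 / 5.5) = √2,327,272.7 ≈ 1,525.54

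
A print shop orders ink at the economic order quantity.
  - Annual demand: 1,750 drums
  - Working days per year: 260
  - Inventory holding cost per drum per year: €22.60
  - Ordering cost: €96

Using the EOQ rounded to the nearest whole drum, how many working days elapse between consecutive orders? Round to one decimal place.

18.1 days

EOQ = √(2DS/H) = √(2 × 1,750 × 96 / 22.6)
    = √(14,867.26) ≈ 121.93 → Q = 122 drums
Days between orders = 260 / (D/Q) = 260 / 14.344 ≈ 18.126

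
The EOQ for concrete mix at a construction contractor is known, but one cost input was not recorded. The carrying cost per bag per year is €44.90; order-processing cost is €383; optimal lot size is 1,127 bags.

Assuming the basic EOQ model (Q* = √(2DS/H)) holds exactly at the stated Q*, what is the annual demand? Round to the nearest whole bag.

74,450 bags per year

Since Q* = (2DS/H)^½, squaring gives Q*²·H = 2DS.
D = Q²H / (2S) = 1,127² × 44.9 / (2 × 383) = 74,450.12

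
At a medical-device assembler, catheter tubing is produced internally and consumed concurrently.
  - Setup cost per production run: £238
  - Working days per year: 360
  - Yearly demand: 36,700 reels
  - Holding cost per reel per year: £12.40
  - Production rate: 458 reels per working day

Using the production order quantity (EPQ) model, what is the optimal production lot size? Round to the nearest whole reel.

1,346 reels

d = 36,700/360 = 101.9444 reels/day;  effective holding cost H(1 − d/p) = 12.4·(1 − 101.9444/458) = 9.63993
Q* = √(2DS / H_eff) = √(2·36,700·238 / 9.63993) ≈ 1,346.17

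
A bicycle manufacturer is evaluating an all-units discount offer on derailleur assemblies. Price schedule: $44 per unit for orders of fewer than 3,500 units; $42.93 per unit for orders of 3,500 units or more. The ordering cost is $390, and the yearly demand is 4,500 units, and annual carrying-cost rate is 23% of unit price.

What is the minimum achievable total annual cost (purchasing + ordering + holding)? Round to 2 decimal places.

H₁ = 23%×$44 = $10.1200;  H₂ = 23%×$42.93 = $9.8739
EOQ₁ = √(2×4,500×390/10.1200) = 588.93  (< 3,500, feasible at tier 1)
EOQ₂ = √(2×4,500×390/9.8739) = 596.22  (< 3,500 → use Q = 3,500 at tier-2 price)
TC(tier 1 (EOQ₁), Q≈588.9) = $203,959.97
TC(tier 2, Q≈3,500.0) = $210,965.75
Minimum at tier 1 (EOQ₁): $203,959.97

$203,959.97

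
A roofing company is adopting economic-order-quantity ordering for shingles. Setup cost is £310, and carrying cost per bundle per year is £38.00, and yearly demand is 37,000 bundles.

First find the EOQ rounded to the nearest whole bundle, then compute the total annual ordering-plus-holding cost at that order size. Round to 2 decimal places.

£29,524.90

2DS/H = 2·37,000·310/38 = 603,684.21
EOQ = √603,684.21 ≈ 776.97 → Q = 777 bundles
Orders/yr = 37,000/777 = 47.619; ordering cost = 47.619 × £310 = £14,761.90
Average inventory = 777/2 = 388.5; holding cost = 388.5 × £38 = £14,763.00
Total = £14,761.90 + £14,763.00 = £29,524.90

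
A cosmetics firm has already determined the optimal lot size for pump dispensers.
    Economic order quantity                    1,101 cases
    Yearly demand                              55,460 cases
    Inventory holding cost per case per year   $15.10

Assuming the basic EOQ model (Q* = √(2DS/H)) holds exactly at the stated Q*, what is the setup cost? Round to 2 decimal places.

$165.02

EOQ relation: Q² = 2DS/H, so rearrange for the unknown.
S = Q²H / (2D) = 1,101² × 15.1 / (2 × 55,460) = 165.0220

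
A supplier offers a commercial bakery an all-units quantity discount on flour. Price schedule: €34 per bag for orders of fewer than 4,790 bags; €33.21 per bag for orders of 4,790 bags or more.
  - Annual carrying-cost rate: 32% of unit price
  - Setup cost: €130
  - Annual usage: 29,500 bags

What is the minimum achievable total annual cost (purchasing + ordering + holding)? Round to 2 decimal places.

H₁ = 32%×€34 = €10.8800;  H₂ = 32%×€33.21 = €10.6272
EOQ₁ = √(2×29,500×130/10.8800) = 839.62  (< 4,790, feasible at tier 1)
EOQ₂ = √(2×29,500×130/10.6272) = 849.55  (< 4,790 → use Q = 4,790 at tier-2 price)
TC(tier 1 (EOQ₁), Q≈839.6) = €1,012,135.08
TC(tier 2, Q≈4,790.0) = €1,005,947.77
Minimum at tier 2: €1,005,947.77

€1,005,947.77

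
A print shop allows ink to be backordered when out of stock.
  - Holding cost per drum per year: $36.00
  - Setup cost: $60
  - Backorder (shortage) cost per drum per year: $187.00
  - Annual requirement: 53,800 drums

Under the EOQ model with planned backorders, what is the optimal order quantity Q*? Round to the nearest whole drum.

Q* = √(2DS/H) · √((H + b)/b)
   = √(2 × 53,800 × 60 / 36) · √((36 + 187) / 187)
   = 423.478 × 1.0920 ≈ 462.45

462 drums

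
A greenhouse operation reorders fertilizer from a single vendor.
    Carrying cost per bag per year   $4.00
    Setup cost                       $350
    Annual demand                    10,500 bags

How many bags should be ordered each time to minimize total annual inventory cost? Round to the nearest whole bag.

1,356 bags

2DS/H = 2·10,500·350/4 = 1,837,500.00
EOQ = √1,837,500.00 ≈ 1,355.54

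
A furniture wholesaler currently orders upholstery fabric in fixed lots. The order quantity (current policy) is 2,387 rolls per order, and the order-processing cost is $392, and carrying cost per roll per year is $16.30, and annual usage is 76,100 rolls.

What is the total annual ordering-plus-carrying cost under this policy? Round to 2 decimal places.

$31,951.41

Ordering: D/Q × S = 76,100/2,387 × $392 = $12,497.36
Holding:  Q/2 × H = 2,387/2 × $16.3 = $19,454.05
Total = $12,497.36 + $19,454.05 = $31,951.41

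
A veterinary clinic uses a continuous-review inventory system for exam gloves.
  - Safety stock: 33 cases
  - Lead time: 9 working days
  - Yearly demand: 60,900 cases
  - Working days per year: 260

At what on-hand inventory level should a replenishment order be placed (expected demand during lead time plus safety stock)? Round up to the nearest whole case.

2,142 cases

Daily demand d = 60,900 / 260 = 234.231 cases/day
Demand during lead time = 234.231 × 9 = 2,108.08
Reorder point = 2,108.08 + 33 = 2,141.08 → round up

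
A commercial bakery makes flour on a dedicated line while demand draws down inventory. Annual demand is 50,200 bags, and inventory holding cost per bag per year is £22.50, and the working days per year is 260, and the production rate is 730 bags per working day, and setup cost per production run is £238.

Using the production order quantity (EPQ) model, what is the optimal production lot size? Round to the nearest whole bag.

1,202 bags

d = 50,200/260 = 193.0769 bags/day;  effective holding cost H(1 − d/p) = 22.5·(1 − 193.0769/730) = 16.54900
Q* = √(2DS / H_eff) = √(2·50,200·238 / 16.54900) ≈ 1,201.63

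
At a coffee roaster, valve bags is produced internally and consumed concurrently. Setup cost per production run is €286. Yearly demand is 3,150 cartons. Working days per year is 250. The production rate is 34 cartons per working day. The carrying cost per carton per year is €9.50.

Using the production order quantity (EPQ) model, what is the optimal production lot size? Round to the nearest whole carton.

549 cartons

Daily demand d = 3,150/250 = 12.600; p = 34; 1 − d/p = 0.62941
EPQ = √(2DS / (H(1 − d/p)))
    = √(2 × 3,150 × 286 / (9.5 × 0.62941)) ≈ 548.94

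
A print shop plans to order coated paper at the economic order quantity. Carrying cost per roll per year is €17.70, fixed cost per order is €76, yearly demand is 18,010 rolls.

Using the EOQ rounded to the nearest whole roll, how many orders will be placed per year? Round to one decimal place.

Q* = √(2·D·S / H) = √(2·18,010·76 / 17.7) = √154,662.1 ≈ 393.27 → Q = 393
Orders per year = D/Q = 18,010 / 393 = 45.827

45.8 orders per year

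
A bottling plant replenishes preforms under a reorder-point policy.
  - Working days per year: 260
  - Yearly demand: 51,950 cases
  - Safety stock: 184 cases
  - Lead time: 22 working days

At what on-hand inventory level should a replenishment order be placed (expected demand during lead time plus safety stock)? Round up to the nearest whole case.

4,580 cases

Daily demand d = 51,950 / 260 = 199.808 cases/day
Demand during lead time = 199.808 × 22 = 4,395.77
Reorder point = 4,395.77 + 184 = 4,579.77 → round up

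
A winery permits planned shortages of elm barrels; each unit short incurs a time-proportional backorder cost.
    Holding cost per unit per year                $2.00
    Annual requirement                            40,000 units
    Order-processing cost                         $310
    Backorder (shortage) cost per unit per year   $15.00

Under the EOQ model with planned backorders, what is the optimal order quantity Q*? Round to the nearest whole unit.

Basic EOQ = √(2·40,000·310/2) = 3,521.363
Backorder adjustment √((H+b)/b) = √((2+15)/15) = 1.0646
Q* = 3,521.363 × 1.0646 ≈ 3,748.78

3,749 units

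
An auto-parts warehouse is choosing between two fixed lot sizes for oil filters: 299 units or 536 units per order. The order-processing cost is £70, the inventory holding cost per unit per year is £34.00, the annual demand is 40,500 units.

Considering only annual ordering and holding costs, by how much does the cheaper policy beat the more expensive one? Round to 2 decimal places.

For each Q, cost = (D/Q)·S + (Q/2)·H.
TC(299) = (40,500/299)×70 + (299/2)×34 = £14,564.61
TC(536) = (40,500/536)×70 + (536/2)×34 = £14,401.18
|ΔTC| = |£14,564.61 − £14,401.18| = £163.43

£163.43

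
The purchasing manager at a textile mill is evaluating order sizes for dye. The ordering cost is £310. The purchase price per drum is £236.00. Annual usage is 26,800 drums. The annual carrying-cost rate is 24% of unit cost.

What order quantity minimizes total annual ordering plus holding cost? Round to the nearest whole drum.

Carrying cost H = £236 × 24% = £56.6400/drum/yr
Q* = √(2·D·S / H) = √(2·26,800·310 / 56.64) = √293,361.6 ≈ 541.63

542 drums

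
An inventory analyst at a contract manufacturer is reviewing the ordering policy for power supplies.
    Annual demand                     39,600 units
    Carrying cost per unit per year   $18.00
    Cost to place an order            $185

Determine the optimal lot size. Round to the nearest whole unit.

902 units

EOQ = √(2DS/H) = √(2 × 39,600 × 185 / 18)
    = √(814,000.00) ≈ 902.22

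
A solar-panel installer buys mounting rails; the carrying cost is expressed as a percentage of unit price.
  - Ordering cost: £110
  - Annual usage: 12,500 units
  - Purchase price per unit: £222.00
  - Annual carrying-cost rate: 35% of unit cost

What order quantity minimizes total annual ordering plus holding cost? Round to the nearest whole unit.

188 units

H = i·C = 0.35 × £222 = £77.7000 per unit-year
2DS/H = 2·12,500·110/77.7 = 35,392.54
EOQ = √35,392.54 ≈ 188.13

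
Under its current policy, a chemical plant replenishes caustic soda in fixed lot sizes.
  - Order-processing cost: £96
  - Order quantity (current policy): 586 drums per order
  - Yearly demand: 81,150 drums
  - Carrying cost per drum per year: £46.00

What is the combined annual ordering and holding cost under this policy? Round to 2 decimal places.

Orders/yr = 81,150/586 = 138.481; ordering cost = 138.481 × £96 = £13,294.20
Average inventory = 586/2 = 293; holding cost = 293 × £46 = £13,478.00
Total = £13,294.20 + £13,478.00 = £26,772.20

£26,772.20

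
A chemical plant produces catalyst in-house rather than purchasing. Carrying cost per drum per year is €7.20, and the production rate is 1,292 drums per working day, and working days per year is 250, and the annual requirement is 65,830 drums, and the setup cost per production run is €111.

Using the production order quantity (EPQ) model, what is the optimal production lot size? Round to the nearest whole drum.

Daily demand d = 65,830/250 = 263.320; p = 1292; 1 − d/p = 0.79619
EPQ = √(2DS / (H(1 − d/p)))
    = √(2 × 65,830 × 111 / (7.2 × 0.79619)) ≈ 1,596.66

1,597 drums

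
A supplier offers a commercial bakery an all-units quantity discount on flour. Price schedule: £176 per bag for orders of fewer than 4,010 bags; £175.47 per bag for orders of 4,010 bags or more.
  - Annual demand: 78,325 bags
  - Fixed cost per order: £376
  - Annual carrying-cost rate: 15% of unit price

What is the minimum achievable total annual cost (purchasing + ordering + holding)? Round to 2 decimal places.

H₁ = 15%×£176 = £26.4000;  H₂ = 15%×£175.47 = £26.3205
EOQ₁ = √(2×78,325×376/26.4000) = 1,493.68  (< 4,010, feasible at tier 1)
EOQ₂ = √(2×78,325×376/26.3205) = 1,495.93  (< 4,010 → use Q = 4,010 at tier-2 price)
TC(tier 1 (EOQ₁), Q≈1,493.7) = £13,824,633.12
TC(tier 2, Q≈4,010.0) = £13,803,804.54
Minimum at tier 2: £13,803,804.54

£13,803,804.54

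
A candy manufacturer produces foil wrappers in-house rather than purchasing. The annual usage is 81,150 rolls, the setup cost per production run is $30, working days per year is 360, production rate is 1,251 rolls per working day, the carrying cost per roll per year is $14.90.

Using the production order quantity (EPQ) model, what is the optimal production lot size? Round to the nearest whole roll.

d = 81,150/360 = 225.4167 rolls/day;  effective holding cost H(1 − d/p) = 14.9·(1 − 225.4167/1251) = 12.21518
Q* = √(2DS / H_eff) = √(2·81,150·30 / 12.21518) ≈ 631.35

631 rolls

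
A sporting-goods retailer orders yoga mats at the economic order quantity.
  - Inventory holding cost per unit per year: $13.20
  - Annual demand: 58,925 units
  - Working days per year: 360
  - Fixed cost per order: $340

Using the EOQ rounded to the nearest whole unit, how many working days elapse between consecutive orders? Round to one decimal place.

Optimal lot size Q* = (2 × 58,925 × $340 / $13.2)^½ ≈ 1,742.28 → Q = 1,742 units
T = Q/D × 360 days = 1,742/58,925 × 360 = 10.643 days

10.6 days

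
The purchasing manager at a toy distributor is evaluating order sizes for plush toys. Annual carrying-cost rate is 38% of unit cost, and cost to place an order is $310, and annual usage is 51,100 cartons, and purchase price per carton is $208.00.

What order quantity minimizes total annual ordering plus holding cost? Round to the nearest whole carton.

Carrying cost H = $208 × 38% = $79.0400/carton/yr
EOQ = √(2DS/H) = √(2 × 51,100 × 310 / 79.04)
    = √(400,835.02) ≈ 633.12

633 cartons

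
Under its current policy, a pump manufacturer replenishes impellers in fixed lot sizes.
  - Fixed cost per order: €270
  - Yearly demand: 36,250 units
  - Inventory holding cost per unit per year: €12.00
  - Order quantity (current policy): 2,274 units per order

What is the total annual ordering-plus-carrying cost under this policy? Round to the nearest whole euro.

Ordering: D/Q × S = 36,250/2,274 × €270 = €4,304.09
Holding:  Q/2 × H = 2,274/2 × €12 = €13,644.00
Total = €4,304.09 + €13,644.00 = €17,948.09

€17,948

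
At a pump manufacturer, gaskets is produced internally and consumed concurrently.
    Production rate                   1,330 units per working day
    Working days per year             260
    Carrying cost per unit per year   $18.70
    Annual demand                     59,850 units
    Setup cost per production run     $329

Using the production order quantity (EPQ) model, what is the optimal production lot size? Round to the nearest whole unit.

1,596 units

Daily demand d = 59,850/260 = 230.192; p = 1330; 1 − d/p = 0.82692
EPQ = √(2DS / (H(1 − d/p)))
    = √(2 × 59,850 × 329 / (18.7 × 0.82692)) ≈ 1,595.85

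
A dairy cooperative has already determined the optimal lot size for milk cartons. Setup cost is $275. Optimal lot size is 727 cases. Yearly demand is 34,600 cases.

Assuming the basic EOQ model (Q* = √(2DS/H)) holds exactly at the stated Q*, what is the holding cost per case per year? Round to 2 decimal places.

$36.01

Since Q* = (2DS/H)^½, squaring gives Q*²·H = 2DS.
H = 2DS / Q² = 2 × 34,600 × 275 / 727² = 36.0056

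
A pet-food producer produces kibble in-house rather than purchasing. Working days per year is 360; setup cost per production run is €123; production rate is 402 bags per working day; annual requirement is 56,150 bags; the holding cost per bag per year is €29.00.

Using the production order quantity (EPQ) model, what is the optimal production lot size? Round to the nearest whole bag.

882 bags

Daily demand d = 56,150/360 = 155.972; p = 402; 1 − d/p = 0.61201
EPQ = √(2DS / (H(1 − d/p)))
    = √(2 × 56,150 × 123 / (29 × 0.61201)) ≈ 882.19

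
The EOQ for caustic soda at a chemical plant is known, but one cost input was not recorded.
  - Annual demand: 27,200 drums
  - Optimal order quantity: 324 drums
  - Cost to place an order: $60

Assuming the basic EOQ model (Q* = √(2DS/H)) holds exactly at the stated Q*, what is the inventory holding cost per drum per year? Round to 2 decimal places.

$31.09

From Q* = √(2DS/H) ⇒ Q*² = 2DS/H.
H = 2DS / Q² = 2 × 27,200 × 60 / 324² = 31.0928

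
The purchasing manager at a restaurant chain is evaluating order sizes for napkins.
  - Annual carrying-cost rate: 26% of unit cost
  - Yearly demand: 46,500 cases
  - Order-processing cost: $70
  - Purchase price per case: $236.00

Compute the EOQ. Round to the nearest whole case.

Holding cost per case per year: H = 26% × $236 = $61.3600
EOQ = √(2DS/H) = √(2 × 46,500 × 70 / 61.36)
    = √(106,095.18) ≈ 325.72

326 cases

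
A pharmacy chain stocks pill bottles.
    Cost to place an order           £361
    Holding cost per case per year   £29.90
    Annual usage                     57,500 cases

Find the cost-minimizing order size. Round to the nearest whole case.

Q* = √(2·D·S / H) = √(2·57,500·361 / 29.9) = √1,388,461.5 ≈ 1,178.33

1,178 cases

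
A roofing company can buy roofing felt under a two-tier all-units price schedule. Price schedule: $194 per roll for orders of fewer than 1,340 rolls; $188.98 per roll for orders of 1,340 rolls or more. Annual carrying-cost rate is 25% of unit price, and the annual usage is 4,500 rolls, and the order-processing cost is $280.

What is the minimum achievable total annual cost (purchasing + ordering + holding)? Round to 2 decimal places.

H₁ = 25%×$194 = $48.5000;  H₂ = 25%×$188.98 = $47.2450
EOQ₁ = √(2×4,500×280/48.5000) = 227.94  (< 1,340, feasible at tier 1)
EOQ₂ = √(2×4,500×280/47.2450) = 230.95  (< 1,340 → use Q = 1,340 at tier-2 price)
TC(tier 1 (EOQ₁), Q≈227.9) = $884,055.32
TC(tier 2, Q≈1,340.0) = $883,004.45
Minimum at tier 2: $883,004.45

$883,004.45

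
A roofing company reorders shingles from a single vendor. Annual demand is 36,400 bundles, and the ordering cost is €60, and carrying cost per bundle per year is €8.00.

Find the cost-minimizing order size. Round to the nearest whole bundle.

2DS/H = 2·36,400·60/8 = 546,000.00
EOQ = √546,000.00 ≈ 738.92

739 bundles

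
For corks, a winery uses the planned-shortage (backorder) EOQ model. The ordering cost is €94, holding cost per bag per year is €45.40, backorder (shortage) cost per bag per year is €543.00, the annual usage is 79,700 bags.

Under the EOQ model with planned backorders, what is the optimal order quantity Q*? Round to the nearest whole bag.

598 bags

Q* = √(2DS/H) · √((H + b)/b)
   = √(2 × 79,700 × 94 / 45.4) · √((45.4 + 543) / 543)
   = 574.487 × 1.0410 ≈ 598.02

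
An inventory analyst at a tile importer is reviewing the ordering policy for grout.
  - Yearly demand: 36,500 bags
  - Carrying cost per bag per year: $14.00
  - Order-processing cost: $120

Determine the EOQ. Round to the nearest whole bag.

791 bags

Q* = √(2·D·S / H) = √(2·36,500·120 / 14) = √625,714.3 ≈ 791.02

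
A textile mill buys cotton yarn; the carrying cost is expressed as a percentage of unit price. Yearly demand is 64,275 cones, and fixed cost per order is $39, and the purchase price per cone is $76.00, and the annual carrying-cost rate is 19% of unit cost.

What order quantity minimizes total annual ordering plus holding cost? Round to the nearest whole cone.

Carrying cost H = $76 × 19% = $14.4400/cone/yr
Q* = √(2·D·S / H) = √(2·64,275·39 / 14.44) = √347,191.8 ≈ 589.23

589 cones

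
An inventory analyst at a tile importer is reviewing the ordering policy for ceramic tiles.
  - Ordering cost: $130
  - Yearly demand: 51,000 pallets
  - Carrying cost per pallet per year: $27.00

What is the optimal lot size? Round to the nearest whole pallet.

701 pallets

Q* = √(2·D·S / H) = √(2·51,000·130 / 27) = √491,111.1 ≈ 700.79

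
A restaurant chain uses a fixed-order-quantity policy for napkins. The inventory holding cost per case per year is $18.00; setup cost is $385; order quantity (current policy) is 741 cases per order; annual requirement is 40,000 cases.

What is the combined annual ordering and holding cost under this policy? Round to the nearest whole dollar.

$27,452

Annual ordering cost = (D/Q)·S = (40,000/741) × 385 = $20,782.73
Annual holding cost  = (Q/2)·H = (741/2) × 18 = $6,669.00
Total = $20,782.73 + $6,669.00 = $27,451.73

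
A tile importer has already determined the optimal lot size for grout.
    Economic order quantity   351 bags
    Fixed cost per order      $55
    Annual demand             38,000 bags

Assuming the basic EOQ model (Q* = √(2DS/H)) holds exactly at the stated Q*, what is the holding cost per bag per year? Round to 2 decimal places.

Since Q* = (2DS/H)^½, squaring gives Q*²·H = 2DS.
H = 2DS / Q² = 2 × 38,000 × 55 / 351² = 33.9283

$33.93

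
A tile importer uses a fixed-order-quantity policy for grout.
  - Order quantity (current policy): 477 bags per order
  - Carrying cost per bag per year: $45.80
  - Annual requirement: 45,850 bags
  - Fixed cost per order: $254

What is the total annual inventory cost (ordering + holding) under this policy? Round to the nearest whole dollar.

$35,338

Annual ordering cost = (D/Q)·S = (45,850/477) × 254 = $24,414.88
Annual holding cost  = (Q/2)·H = (477/2) × 45.8 = $10,923.30
Total = $24,414.88 + $10,923.30 = $35,338.18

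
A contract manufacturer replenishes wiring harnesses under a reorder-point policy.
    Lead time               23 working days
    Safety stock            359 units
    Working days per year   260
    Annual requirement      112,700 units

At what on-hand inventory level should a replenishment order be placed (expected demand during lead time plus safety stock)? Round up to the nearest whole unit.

Daily demand d = 112,700 / 260 = 433.462 units/day
Demand during lead time = 433.462 × 23 = 9,969.62
Reorder point = 9,969.62 + 359 = 10,328.62 → round up

10,329 units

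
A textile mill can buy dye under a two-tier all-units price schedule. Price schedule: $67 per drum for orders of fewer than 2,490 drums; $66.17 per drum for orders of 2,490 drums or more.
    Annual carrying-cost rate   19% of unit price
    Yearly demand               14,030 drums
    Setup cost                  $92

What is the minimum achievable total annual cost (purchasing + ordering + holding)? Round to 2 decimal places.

$944,535.99

H₁ = 19%×$67 = $12.7300;  H₂ = 19%×$66.17 = $12.5723
EOQ₁ = √(2×14,030×92/12.7300) = 450.32  (< 2,490, feasible at tier 1)
EOQ₂ = √(2×14,030×92/12.5723) = 453.14  (< 2,490 → use Q = 2,490 at tier-2 price)
TC(tier 1 (EOQ₁), Q≈450.3) = $945,742.60
TC(tier 2, Q≈2,490.0) = $944,535.99
Minimum at tier 2: $944,535.99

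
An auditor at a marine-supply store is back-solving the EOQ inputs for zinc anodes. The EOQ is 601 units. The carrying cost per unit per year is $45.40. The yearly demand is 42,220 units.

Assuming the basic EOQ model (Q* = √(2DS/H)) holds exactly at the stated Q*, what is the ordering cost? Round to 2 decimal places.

From Q* = √(2DS/H) ⇒ Q*² = 2DS/H.
S = Q²H / (2D) = 601² × 45.4 / (2 × 42,220) = 194.2033

$194.20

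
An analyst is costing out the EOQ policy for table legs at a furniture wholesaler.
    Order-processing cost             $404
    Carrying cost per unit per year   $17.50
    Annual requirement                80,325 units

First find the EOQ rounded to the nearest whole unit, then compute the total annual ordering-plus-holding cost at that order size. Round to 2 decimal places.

$33,701.57

Q* = √(2·D·S / H) = √(2·80,325·404 / 17.5) = √3,708,720.0 ≈ 1,925.80 → Q = 1,926 units
Annual ordering cost = (D/Q)·S = (80,325/1,926) × 404 = $16,849.07
Annual holding cost  = (Q/2)·H = (1,926/2) × 17.5 = $16,852.50
Total = $16,849.07 + $16,852.50 = $33,701.57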